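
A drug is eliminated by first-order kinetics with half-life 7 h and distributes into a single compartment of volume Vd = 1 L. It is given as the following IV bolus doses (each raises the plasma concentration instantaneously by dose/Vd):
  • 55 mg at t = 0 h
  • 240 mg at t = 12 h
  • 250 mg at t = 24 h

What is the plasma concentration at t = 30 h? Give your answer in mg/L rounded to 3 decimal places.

k = ln 2 / 7 = 0.09902 per h
Dose 1 (55 mg at t=0 h): 55·exp(−0.09902·30) = 2.820 mg/L
Dose 2 (240 mg at t=12 h): 240·exp(−0.09902·18) = 40.377 mg/L
Dose 3 (250 mg at t=24 h): 250·exp(−0.09902·6) = 138.011 mg/L
C(30) = 2.820 + 40.377 + 138.011 = 181.208 mg/L

181.208 mg/L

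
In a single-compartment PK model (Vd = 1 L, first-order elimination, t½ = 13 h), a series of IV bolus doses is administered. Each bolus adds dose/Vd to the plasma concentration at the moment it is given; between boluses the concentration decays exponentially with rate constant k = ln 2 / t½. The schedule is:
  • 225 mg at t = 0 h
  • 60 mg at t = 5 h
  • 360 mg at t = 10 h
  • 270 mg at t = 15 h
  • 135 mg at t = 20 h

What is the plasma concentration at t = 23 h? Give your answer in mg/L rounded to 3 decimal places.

k = ln 2 / 13 = 0.05332 per h
Dose 1 (225 mg at t=0 h): 225·exp(−0.05332·23) = 66.007 mg/L
Dose 2 (60 mg at t=5 h): 60·exp(−0.05332·18) = 22.979 mg/L
Dose 3 (360 mg at t=10 h): 360·exp(−0.05332·13) = 180.000 mg/L
Dose 4 (270 mg at t=15 h): 270·exp(−0.05332·8) = 176.244 mg/L
Dose 5 (135 mg at t=20 h): 135·exp(−0.05332·3) = 115.044 mg/L
C(23) = 66.007 + 22.979 + 180.000 + 176.244 + 115.044 = 560.275 mg/L

560.275 mg/L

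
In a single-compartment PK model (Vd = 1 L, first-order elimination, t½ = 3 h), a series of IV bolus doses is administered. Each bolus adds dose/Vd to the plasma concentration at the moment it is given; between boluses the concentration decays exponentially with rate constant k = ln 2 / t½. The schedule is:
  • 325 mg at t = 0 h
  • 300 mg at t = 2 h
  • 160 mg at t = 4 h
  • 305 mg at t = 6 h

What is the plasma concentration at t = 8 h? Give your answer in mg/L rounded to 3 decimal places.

k = ln 2 / 3 = 0.23105 per h
Dose 1 (325 mg at t=0 h): 325·exp(−0.23105·8) = 51.184 mg/L
Dose 2 (300 mg at t=2 h): 300·exp(−0.23105·6) = 75.000 mg/L
Dose 3 (160 mg at t=4 h): 160·exp(−0.23105·4) = 63.496 mg/L
Dose 4 (305 mg at t=6 h): 305·exp(−0.23105·2) = 192.138 mg/L
C(8) = 51.184 + 75.000 + 63.496 + 192.138 = 381.818 mg/L

381.818 mg/L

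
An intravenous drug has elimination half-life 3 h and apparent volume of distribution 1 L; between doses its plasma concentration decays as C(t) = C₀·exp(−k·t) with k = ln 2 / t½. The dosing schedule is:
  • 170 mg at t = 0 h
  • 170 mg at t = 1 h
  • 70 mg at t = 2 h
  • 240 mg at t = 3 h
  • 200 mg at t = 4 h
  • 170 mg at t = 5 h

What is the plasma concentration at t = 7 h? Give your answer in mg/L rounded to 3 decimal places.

400.618 mg/L

k = ln 2 / 3 = 0.23105 per h
Dose 1 (170 mg at t=0 h): 170·exp(−0.23105·7) = 33.732 mg/L
Dose 2 (170 mg at t=1 h): 170·exp(−0.23105·6) = 42.500 mg/L
Dose 3 (70 mg at t=2 h): 70·exp(−0.23105·5) = 22.049 mg/L
Dose 4 (240 mg at t=3 h): 240·exp(−0.23105·4) = 95.244 mg/L
Dose 5 (200 mg at t=4 h): 200·exp(−0.23105·3) = 100.000 mg/L
Dose 6 (170 mg at t=5 h): 170·exp(−0.23105·2) = 107.093 mg/L
C(7) = 33.732 + 42.500 + 22.049 + 95.244 + 100.000 + 107.093 = 400.618 mg/L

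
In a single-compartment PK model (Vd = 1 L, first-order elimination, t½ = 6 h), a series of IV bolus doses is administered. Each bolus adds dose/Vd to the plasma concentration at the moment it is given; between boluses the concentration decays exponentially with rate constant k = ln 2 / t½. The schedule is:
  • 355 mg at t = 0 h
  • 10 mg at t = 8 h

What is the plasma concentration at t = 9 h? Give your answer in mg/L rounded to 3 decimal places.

k = ln 2 / 6 = 0.11552 per h
Dose 1 (355 mg at t=0 h): 355·exp(−0.11552·9) = 125.511 mg/L
Dose 2 (10 mg at t=8 h): 10·exp(−0.11552·1) = 8.909 mg/L
C(9) = 125.511 + 8.909 = 134.420 mg/L

134.420 mg/L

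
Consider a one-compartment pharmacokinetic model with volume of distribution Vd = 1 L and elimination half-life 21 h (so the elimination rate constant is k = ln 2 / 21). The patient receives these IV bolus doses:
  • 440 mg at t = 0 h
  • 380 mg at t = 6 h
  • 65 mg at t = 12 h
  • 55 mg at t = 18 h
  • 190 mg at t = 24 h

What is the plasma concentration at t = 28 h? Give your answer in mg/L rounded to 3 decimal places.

602.815 mg/L

k = ln 2 / 21 = 0.03301 per h
Dose 1 (440 mg at t=0 h): 440·exp(−0.03301·28) = 174.614 mg/L
Dose 2 (380 mg at t=6 h): 380·exp(−0.03301·22) = 183.831 mg/L
Dose 3 (65 mg at t=12 h): 65·exp(−0.03301·16) = 38.332 mg/L
Dose 4 (55 mg at t=18 h): 55·exp(−0.03301·10) = 39.538 mg/L
Dose 5 (190 mg at t=24 h): 190·exp(−0.03301·4) = 166.500 mg/L
C(28) = 174.614 + 183.831 + 38.332 + 39.538 + 166.500 = 602.815 mg/L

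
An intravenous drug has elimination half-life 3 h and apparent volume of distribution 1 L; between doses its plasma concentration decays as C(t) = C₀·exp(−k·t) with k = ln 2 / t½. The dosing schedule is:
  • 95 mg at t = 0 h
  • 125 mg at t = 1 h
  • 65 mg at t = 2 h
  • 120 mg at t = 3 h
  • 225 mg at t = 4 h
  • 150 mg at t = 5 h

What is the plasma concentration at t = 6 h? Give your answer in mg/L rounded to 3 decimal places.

409.714 mg/L

k = ln 2 / 3 = 0.23105 per h
Dose 1 (95 mg at t=0 h): 95·exp(−0.23105·6) = 23.750 mg/L
Dose 2 (125 mg at t=1 h): 125·exp(−0.23105·5) = 39.373 mg/L
Dose 3 (65 mg at t=2 h): 65·exp(−0.23105·4) = 25.795 mg/L
Dose 4 (120 mg at t=3 h): 120·exp(−0.23105·3) = 60.000 mg/L
Dose 5 (225 mg at t=4 h): 225·exp(−0.23105·2) = 141.741 mg/L
Dose 6 (150 mg at t=5 h): 150·exp(−0.23105·1) = 119.055 mg/L
C(6) = 23.750 + 39.373 + 25.795 + 60.000 + 141.741 + 119.055 = 409.714 mg/L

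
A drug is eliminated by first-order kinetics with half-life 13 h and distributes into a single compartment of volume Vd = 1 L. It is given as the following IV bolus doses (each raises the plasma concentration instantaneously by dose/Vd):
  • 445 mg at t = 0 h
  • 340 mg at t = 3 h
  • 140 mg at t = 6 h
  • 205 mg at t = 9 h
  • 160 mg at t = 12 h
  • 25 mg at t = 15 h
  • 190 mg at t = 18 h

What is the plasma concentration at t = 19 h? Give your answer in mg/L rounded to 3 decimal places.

807.226 mg/L

k = ln 2 / 13 = 0.05332 per h
Dose 1 (445 mg at t=0 h): 445·exp(−0.05332·19) = 161.582 mg/L
Dose 2 (340 mg at t=3 h): 340·exp(−0.05332·16) = 144.871 mg/L
Dose 3 (140 mg at t=6 h): 140·exp(−0.05332·13) = 70.000 mg/L
Dose 4 (205 mg at t=9 h): 205·exp(−0.05332·10) = 120.280 mg/L
Dose 5 (160 mg at t=12 h): 160·exp(−0.05332·7) = 110.161 mg/L
Dose 6 (25 mg at t=15 h): 25·exp(−0.05332·4) = 20.198 mg/L
Dose 7 (190 mg at t=18 h): 190·exp(−0.05332·1) = 180.135 mg/L
C(19) = 161.582 + 144.871 + 70.000 + 120.280 + 110.161 + 20.198 + 180.135 = 807.226 mg/L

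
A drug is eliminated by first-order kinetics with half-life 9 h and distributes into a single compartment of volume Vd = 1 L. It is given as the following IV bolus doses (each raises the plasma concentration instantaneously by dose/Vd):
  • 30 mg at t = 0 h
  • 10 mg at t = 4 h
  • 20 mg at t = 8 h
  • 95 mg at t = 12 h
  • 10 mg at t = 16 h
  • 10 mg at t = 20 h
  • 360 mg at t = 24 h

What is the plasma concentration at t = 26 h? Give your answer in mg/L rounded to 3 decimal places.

k = ln 2 / 9 = 0.07702 per h
Dose 1 (30 mg at t=0 h): 30·exp(−0.07702·26) = 4.050 mg/L
Dose 2 (10 mg at t=4 h): 10·exp(−0.07702·22) = 1.837 mg/L
Dose 3 (20 mg at t=8 h): 20·exp(−0.07702·18) = 5.000 mg/L
Dose 4 (95 mg at t=12 h): 95·exp(−0.07702·14) = 32.319 mg/L
Dose 5 (10 mg at t=16 h): 10·exp(−0.07702·10) = 4.629 mg/L
Dose 6 (10 mg at t=20 h): 10·exp(−0.07702·6) = 6.300 mg/L
Dose 7 (360 mg at t=24 h): 360·exp(−0.07702·2) = 308.608 mg/L
C(26) = 4.050 + 1.837 + 5.000 + 32.319 + 4.629 + 6.300 + 308.608 = 362.743 mg/L

362.743 mg/L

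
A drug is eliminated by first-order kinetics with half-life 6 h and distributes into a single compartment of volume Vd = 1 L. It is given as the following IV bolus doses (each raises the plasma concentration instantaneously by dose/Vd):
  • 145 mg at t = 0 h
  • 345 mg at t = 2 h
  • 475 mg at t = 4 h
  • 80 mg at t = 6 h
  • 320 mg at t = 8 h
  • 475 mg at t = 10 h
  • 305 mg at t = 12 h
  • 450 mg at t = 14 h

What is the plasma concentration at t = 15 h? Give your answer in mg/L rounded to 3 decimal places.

1289.750 mg/L

k = ln 2 / 6 = 0.11552 per h
Dose 1 (145 mg at t=0 h): 145·exp(−0.11552·15) = 25.633 mg/L
Dose 2 (345 mg at t=2 h): 345·exp(−0.11552·13) = 76.840 mg/L
Dose 3 (475 mg at t=4 h): 475·exp(−0.11552·11) = 133.292 mg/L
Dose 4 (80 mg at t=6 h): 80·exp(−0.11552·9) = 28.284 mg/L
Dose 5 (320 mg at t=8 h): 320·exp(−0.11552·7) = 142.544 mg/L
Dose 6 (475 mg at t=10 h): 475·exp(−0.11552·5) = 266.585 mg/L
Dose 7 (305 mg at t=12 h): 305·exp(−0.11552·3) = 215.668 mg/L
Dose 8 (450 mg at t=14 h): 450·exp(−0.11552·1) = 400.904 mg/L
C(15) = 25.633 + 76.840 + 133.292 + 28.284 + 142.544 + 266.585 + 215.668 + 400.904 = 1289.750 mg/L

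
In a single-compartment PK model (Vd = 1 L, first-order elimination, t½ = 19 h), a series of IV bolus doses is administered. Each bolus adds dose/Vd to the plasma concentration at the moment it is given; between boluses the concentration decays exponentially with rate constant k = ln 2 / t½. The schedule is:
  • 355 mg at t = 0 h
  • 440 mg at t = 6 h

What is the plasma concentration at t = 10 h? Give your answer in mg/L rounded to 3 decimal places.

626.743 mg/L

k = ln 2 / 19 = 0.03648 per h
Dose 1 (355 mg at t=0 h): 355·exp(−0.03648·10) = 246.486 mg/L
Dose 2 (440 mg at t=6 h): 440·exp(−0.03648·4) = 380.258 mg/L
C(10) = 246.486 + 380.258 = 626.743 mg/L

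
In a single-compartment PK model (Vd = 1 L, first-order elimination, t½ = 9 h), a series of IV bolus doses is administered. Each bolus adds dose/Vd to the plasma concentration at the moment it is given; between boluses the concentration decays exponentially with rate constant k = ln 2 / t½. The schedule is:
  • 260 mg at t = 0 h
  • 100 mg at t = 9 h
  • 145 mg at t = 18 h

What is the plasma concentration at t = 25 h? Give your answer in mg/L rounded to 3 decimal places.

151.649 mg/L

k = ln 2 / 9 = 0.07702 per h
Dose 1 (260 mg at t=0 h): 260·exp(−0.07702·25) = 37.912 mg/L
Dose 2 (100 mg at t=9 h): 100·exp(−0.07702·16) = 29.163 mg/L
Dose 3 (145 mg at t=18 h): 145·exp(−0.07702·7) = 84.573 mg/L
C(25) = 37.912 + 29.163 + 84.573 = 151.649 mg/L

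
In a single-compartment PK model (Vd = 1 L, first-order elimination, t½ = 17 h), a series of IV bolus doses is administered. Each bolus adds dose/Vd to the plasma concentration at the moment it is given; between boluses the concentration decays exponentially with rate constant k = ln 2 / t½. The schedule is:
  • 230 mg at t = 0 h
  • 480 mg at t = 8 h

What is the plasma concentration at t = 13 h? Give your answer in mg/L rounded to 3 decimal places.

k = ln 2 / 17 = 0.04077 per h
Dose 1 (230 mg at t=0 h): 230·exp(−0.04077·13) = 135.372 mg/L
Dose 2 (480 mg at t=8 h): 480·exp(−0.04077·5) = 391.474 mg/L
C(13) = 135.372 + 391.474 = 526.846 mg/L

526.846 mg/L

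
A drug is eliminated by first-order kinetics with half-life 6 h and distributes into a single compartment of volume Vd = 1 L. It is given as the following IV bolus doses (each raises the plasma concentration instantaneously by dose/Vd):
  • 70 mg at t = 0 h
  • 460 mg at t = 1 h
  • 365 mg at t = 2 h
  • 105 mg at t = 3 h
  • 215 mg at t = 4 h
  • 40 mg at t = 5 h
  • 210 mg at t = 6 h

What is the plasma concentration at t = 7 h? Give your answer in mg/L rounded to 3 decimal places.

903.041 mg/L

k = ln 2 / 6 = 0.11552 per h
Dose 1 (70 mg at t=0 h): 70·exp(−0.11552·7) = 31.181 mg/L
Dose 2 (460 mg at t=1 h): 460·exp(−0.11552·6) = 230.000 mg/L
Dose 3 (365 mg at t=2 h): 365·exp(−0.11552·5) = 204.849 mg/L
Dose 4 (105 mg at t=3 h): 105·exp(−0.11552·4) = 66.146 mg/L
Dose 5 (215 mg at t=4 h): 215·exp(−0.11552·3) = 152.028 mg/L
Dose 6 (40 mg at t=5 h): 40·exp(−0.11552·2) = 31.748 mg/L
Dose 7 (210 mg at t=6 h): 210·exp(−0.11552·1) = 187.089 mg/L
C(7) = 31.181 + 230.000 + 204.849 + 66.146 + 152.028 + 31.748 + 187.089 = 903.041 mg/L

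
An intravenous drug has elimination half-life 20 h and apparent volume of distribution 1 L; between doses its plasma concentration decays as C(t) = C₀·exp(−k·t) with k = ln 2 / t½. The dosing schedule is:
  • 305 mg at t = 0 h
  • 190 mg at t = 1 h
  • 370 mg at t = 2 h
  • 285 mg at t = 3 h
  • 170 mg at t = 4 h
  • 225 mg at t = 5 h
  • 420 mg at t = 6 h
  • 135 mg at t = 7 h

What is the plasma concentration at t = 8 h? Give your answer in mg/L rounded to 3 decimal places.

k = ln 2 / 20 = 0.03466 per h
Dose 1 (305 mg at t=0 h): 305·exp(−0.03466·8) = 231.147 mg/L
Dose 2 (190 mg at t=1 h): 190·exp(−0.03466·7) = 149.071 mg/L
Dose 3 (370 mg at t=2 h): 370·exp(−0.03466·6) = 300.533 mg/L
Dose 4 (285 mg at t=3 h): 285·exp(−0.03466·5) = 239.655 mg/L
Dose 5 (170 mg at t=4 h): 170·exp(−0.03466·4) = 147.994 mg/L
Dose 6 (225 mg at t=5 h): 225·exp(−0.03466·3) = 202.781 mg/L
Dose 7 (420 mg at t=6 h): 420·exp(−0.03466·2) = 391.874 mg/L
Dose 8 (135 mg at t=7 h): 135·exp(−0.03466·1) = 130.401 mg/L
C(8) = 231.147 + 149.071 + 300.533 + 239.655 + 147.994 + 202.781 + 391.874 + 130.401 = 1793.457 mg/L

1793.457 mg/L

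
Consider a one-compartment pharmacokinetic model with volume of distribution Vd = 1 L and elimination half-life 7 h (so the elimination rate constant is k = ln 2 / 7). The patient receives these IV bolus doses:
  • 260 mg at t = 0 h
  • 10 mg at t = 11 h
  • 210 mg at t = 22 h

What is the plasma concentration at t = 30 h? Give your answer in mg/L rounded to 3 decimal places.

k = ln 2 / 7 = 0.09902 per h
Dose 1 (260 mg at t=0 h): 260·exp(−0.09902·30) = 13.330 mg/L
Dose 2 (10 mg at t=11 h): 10·exp(−0.09902·19) = 1.524 mg/L
Dose 3 (210 mg at t=22 h): 210·exp(−0.09902·8) = 95.101 mg/L
C(30) = 13.330 + 1.524 + 95.101 = 109.955 mg/L

109.955 mg/L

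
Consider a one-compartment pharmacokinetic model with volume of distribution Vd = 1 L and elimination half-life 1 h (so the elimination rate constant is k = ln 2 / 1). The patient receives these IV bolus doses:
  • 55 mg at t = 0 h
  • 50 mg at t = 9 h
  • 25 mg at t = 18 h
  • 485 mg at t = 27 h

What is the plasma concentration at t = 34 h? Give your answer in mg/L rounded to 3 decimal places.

k = ln 2 / 1 = 0.69315 per h
Dose 1 (55 mg at t=0 h): 55·exp(−0.69315·34) = 0.000 mg/L
Dose 2 (50 mg at t=9 h): 50·exp(−0.69315·25) = 0.000 mg/L
Dose 3 (25 mg at t=18 h): 25·exp(−0.69315·16) = 0.000 mg/L
Dose 4 (485 mg at t=27 h): 485·exp(−0.69315·7) = 3.789 mg/L
C(34) = 0.000 + 0.000 + 0.000 + 3.789 = 3.789 mg/L

3.789 mg/L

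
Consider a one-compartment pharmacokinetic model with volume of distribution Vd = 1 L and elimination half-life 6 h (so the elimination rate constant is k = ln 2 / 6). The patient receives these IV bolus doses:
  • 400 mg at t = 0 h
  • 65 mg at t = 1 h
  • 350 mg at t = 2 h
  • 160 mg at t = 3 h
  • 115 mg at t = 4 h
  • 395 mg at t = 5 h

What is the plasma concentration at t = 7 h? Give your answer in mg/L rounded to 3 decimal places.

902.733 mg/L

k = ln 2 / 6 = 0.11552 per h
Dose 1 (400 mg at t=0 h): 400·exp(−0.11552·7) = 178.180 mg/L
Dose 2 (65 mg at t=1 h): 65·exp(−0.11552·6) = 32.500 mg/L
Dose 3 (350 mg at t=2 h): 350·exp(−0.11552·5) = 196.431 mg/L
Dose 4 (160 mg at t=3 h): 160·exp(−0.11552·4) = 100.794 mg/L
Dose 5 (115 mg at t=4 h): 115·exp(−0.11552·3) = 81.317 mg/L
Dose 6 (395 mg at t=5 h): 395·exp(−0.11552·2) = 313.512 mg/L
C(7) = 178.180 + 32.500 + 196.431 + 100.794 + 81.317 + 313.512 = 902.733 mg/L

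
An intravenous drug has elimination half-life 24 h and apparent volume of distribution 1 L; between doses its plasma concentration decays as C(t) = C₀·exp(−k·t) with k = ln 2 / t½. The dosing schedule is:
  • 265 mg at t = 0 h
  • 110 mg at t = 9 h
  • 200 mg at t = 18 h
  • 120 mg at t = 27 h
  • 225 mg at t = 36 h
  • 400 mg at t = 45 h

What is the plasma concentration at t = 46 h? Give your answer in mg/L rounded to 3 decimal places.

k = ln 2 / 24 = 0.02888 per h
Dose 1 (265 mg at t=0 h): 265·exp(−0.02888·46) = 70.189 mg/L
Dose 2 (110 mg at t=9 h): 110·exp(−0.02888·37) = 37.784 mg/L
Dose 3 (200 mg at t=18 h): 200·exp(−0.02888·28) = 89.090 mg/L
Dose 4 (120 mg at t=27 h): 120·exp(−0.02888·19) = 69.321 mg/L
Dose 5 (225 mg at t=36 h): 225·exp(−0.02888·10) = 168.560 mg/L
Dose 6 (400 mg at t=45 h): 400·exp(−0.02888·1) = 388.613 mg/L
C(46) = 70.189 + 37.784 + 89.090 + 69.321 + 168.560 + 388.613 = 823.557 mg/L

823.557 mg/L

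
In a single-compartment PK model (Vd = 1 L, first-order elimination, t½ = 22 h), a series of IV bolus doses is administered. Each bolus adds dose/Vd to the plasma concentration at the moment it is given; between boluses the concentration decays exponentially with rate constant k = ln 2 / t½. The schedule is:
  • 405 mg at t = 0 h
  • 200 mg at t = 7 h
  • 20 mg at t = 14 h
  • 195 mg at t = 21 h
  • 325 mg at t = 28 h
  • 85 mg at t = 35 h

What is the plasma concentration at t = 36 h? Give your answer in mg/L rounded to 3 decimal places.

k = ln 2 / 22 = 0.03151 per h
Dose 1 (405 mg at t=0 h): 405·exp(−0.03151·36) = 130.275 mg/L
Dose 2 (200 mg at t=7 h): 200·exp(−0.03151·29) = 80.208 mg/L
Dose 3 (20 mg at t=14 h): 20·exp(−0.03151·22) = 10.000 mg/L
Dose 4 (195 mg at t=21 h): 195·exp(−0.03151·15) = 121.559 mg/L
Dose 5 (325 mg at t=28 h): 325·exp(−0.03151·8) = 252.591 mg/L
Dose 6 (85 mg at t=35 h): 85·exp(−0.03151·1) = 82.364 mg/L
C(36) = 130.275 + 80.208 + 10.000 + 121.559 + 252.591 + 82.364 = 676.996 mg/L

676.996 mg/L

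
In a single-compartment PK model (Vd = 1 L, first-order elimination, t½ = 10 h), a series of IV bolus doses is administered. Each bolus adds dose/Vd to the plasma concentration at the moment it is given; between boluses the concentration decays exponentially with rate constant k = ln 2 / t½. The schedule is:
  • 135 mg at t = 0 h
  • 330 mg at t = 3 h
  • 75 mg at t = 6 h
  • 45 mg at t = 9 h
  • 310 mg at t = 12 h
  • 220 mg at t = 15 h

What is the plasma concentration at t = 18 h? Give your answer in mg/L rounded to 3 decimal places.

k = ln 2 / 10 = 0.06931 per h
Dose 1 (135 mg at t=0 h): 135·exp(−0.06931·18) = 38.769 mg/L
Dose 2 (330 mg at t=3 h): 330·exp(−0.06931·15) = 116.673 mg/L
Dose 3 (75 mg at t=6 h): 75·exp(−0.06931·12) = 32.646 mg/L
Dose 4 (45 mg at t=9 h): 45·exp(−0.06931·9) = 24.115 mg/L
Dose 5 (310 mg at t=12 h): 310·exp(−0.06931·6) = 204.524 mg/L
Dose 6 (220 mg at t=15 h): 220·exp(−0.06931·3) = 178.696 mg/L
C(18) = 38.769 + 116.673 + 32.646 + 24.115 + 204.524 + 178.696 = 595.421 mg/L

595.421 mg/L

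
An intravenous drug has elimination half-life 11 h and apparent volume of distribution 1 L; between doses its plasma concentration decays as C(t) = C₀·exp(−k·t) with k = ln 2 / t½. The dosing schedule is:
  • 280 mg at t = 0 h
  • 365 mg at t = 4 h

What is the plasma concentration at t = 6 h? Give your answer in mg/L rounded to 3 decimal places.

513.630 mg/L

k = ln 2 / 11 = 0.06301 per h
Dose 1 (280 mg at t=0 h): 280·exp(−0.06301·6) = 191.849 mg/L
Dose 2 (365 mg at t=4 h): 365·exp(−0.06301·2) = 321.781 mg/L
C(6) = 191.849 + 321.781 = 513.630 mg/L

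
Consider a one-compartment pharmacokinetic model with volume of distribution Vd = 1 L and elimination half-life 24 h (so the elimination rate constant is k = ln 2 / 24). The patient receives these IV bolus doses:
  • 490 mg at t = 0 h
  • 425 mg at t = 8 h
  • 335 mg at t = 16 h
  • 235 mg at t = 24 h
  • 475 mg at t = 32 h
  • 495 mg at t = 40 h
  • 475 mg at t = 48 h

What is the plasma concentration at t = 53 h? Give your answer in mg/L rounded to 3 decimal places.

1448.843 mg/L

k = ln 2 / 24 = 0.02888 per h
Dose 1 (490 mg at t=0 h): 490·exp(−0.02888·53) = 106.028 mg/L
Dose 2 (425 mg at t=8 h): 425·exp(−0.02888·45) = 115.866 mg/L
Dose 3 (335 mg at t=16 h): 335·exp(−0.02888·37) = 115.069 mg/L
Dose 4 (235 mg at t=24 h): 235·exp(−0.02888·29) = 101.701 mg/L
Dose 5 (475 mg at t=32 h): 475·exp(−0.02888·21) = 258.996 mg/L
Dose 6 (495 mg at t=40 h): 495·exp(−0.02888·13) = 340.054 mg/L
Dose 7 (475 mg at t=48 h): 475·exp(−0.02888·5) = 411.130 mg/L
C(53) = 106.028 + 115.866 + 115.069 + 101.701 + 258.996 + 340.054 + 411.130 = 1448.843 mg/L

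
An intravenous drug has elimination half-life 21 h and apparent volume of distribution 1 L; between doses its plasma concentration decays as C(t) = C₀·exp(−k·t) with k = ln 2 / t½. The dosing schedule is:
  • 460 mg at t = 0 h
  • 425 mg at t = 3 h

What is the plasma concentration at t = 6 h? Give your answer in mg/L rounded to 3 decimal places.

762.287 mg/L

k = ln 2 / 21 = 0.03301 per h
Dose 1 (460 mg at t=0 h): 460·exp(−0.03301·6) = 377.354 mg/L
Dose 2 (425 mg at t=3 h): 425·exp(−0.03301·3) = 384.933 mg/L
C(6) = 377.354 + 384.933 = 762.287 mg/L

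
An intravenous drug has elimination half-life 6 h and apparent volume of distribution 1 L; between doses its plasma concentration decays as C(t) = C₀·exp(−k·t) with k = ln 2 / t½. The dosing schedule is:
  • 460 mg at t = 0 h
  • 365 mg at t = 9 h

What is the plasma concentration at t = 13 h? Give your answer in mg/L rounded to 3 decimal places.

k = ln 2 / 6 = 0.11552 per h
Dose 1 (460 mg at t=0 h): 460·exp(−0.11552·13) = 102.453 mg/L
Dose 2 (365 mg at t=9 h): 365·exp(−0.11552·4) = 229.936 mg/L
C(13) = 102.453 + 229.936 = 332.389 mg/L

332.389 mg/L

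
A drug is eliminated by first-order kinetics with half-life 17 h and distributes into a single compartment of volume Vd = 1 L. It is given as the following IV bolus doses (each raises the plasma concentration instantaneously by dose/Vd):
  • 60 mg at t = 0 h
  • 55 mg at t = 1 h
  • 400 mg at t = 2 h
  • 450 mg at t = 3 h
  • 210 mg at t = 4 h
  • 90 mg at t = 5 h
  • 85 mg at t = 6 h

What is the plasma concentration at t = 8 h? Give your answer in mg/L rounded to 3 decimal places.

k = ln 2 / 17 = 0.04077 per h
Dose 1 (60 mg at t=0 h): 60·exp(−0.04077·8) = 43.300 mg/L
Dose 2 (55 mg at t=1 h): 55·exp(−0.04077·7) = 41.344 mg/L
Dose 3 (400 mg at t=2 h): 400·exp(−0.04077·6) = 313.194 mg/L
Dose 4 (450 mg at t=3 h): 450·exp(−0.04077·5) = 367.007 mg/L
Dose 5 (210 mg at t=4 h): 210·exp(−0.04077·4) = 178.397 mg/L
Dose 6 (90 mg at t=5 h): 90·exp(−0.04077·3) = 79.638 mg/L
Dose 7 (85 mg at t=6 h): 85·exp(−0.04077·2) = 78.344 mg/L
C(8) = 43.300 + 41.344 + 313.194 + 367.007 + 178.397 + 79.638 + 78.344 = 1101.224 mg/L

1101.224 mg/L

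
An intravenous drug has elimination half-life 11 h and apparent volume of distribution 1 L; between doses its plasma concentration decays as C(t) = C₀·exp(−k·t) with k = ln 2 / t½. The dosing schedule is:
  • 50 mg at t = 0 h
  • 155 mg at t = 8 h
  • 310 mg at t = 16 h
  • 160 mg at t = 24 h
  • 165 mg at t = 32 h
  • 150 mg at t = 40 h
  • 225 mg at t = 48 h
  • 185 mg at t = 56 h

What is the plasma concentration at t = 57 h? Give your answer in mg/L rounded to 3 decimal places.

438.699 mg/L

k = ln 2 / 11 = 0.06301 per h
Dose 1 (50 mg at t=0 h): 50·exp(−0.06301·57) = 1.377 mg/L
Dose 2 (155 mg at t=8 h): 155·exp(−0.06301·49) = 7.069 mg/L
Dose 3 (310 mg at t=16 h): 310·exp(−0.06301·41) = 23.407 mg/L
Dose 4 (160 mg at t=24 h): 160·exp(−0.06301·33) = 20.000 mg/L
Dose 5 (165 mg at t=32 h): 165·exp(−0.06301·25) = 34.145 mg/L
Dose 6 (150 mg at t=40 h): 150·exp(−0.06301·17) = 51.388 mg/L
Dose 7 (225 mg at t=48 h): 225·exp(−0.06301·9) = 127.610 mg/L
Dose 8 (185 mg at t=56 h): 185·exp(−0.06301·1) = 173.702 mg/L
C(57) = 1.377 + 7.069 + 23.407 + 20.000 + 34.145 + 51.388 + 127.610 + 173.702 = 438.699 mg/L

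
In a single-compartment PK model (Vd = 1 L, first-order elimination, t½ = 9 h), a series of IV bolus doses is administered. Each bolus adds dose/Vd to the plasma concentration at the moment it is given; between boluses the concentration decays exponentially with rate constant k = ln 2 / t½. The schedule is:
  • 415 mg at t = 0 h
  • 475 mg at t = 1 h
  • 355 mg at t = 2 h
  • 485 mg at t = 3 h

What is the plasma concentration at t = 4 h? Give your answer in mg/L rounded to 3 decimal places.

k = ln 2 / 9 = 0.07702 per h
Dose 1 (415 mg at t=0 h): 415·exp(−0.07702·4) = 304.970 mg/L
Dose 2 (475 mg at t=1 h): 475·exp(−0.07702·3) = 377.008 mg/L
Dose 3 (355 mg at t=2 h): 355·exp(−0.07702·2) = 304.322 mg/L
Dose 4 (485 mg at t=3 h): 485·exp(−0.07702·1) = 449.049 mg/L
C(4) = 304.970 + 377.008 + 304.322 + 449.049 = 1435.349 mg/L

1435.349 mg/L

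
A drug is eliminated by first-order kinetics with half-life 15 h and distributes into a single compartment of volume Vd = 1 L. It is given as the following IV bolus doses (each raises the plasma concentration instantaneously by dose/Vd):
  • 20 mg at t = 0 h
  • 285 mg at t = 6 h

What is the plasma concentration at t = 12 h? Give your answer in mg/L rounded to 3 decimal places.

227.477 mg/L

k = ln 2 / 15 = 0.04621 per h
Dose 1 (20 mg at t=0 h): 20·exp(−0.04621·12) = 11.487 mg/L
Dose 2 (285 mg at t=6 h): 285·exp(−0.04621·6) = 215.990 mg/L
C(12) = 11.487 + 215.990 = 227.477 mg/L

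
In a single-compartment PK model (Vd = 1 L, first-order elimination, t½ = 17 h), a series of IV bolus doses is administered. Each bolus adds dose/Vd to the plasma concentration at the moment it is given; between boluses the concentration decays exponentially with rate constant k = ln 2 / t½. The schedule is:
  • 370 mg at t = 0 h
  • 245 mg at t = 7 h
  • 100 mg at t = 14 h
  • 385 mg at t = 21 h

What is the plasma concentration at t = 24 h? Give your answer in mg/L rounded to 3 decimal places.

668.754 mg/L

k = ln 2 / 17 = 0.04077 per h
Dose 1 (370 mg at t=0 h): 370·exp(−0.04077·24) = 139.065 mg/L
Dose 2 (245 mg at t=7 h): 245·exp(−0.04077·17) = 122.500 mg/L
Dose 3 (100 mg at t=14 h): 100·exp(−0.04077·10) = 66.516 mg/L
Dose 4 (385 mg at t=21 h): 385·exp(−0.04077·3) = 340.673 mg/L
C(24) = 139.065 + 122.500 + 66.516 + 340.673 = 668.754 mg/L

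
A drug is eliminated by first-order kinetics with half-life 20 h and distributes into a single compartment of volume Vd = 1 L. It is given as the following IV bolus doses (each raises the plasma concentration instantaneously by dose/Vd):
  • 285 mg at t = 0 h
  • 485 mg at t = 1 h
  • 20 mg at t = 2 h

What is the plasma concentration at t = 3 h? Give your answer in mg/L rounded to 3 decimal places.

728.696 mg/L

k = ln 2 / 20 = 0.03466 per h
Dose 1 (285 mg at t=0 h): 285·exp(−0.03466·3) = 256.856 mg/L
Dose 2 (485 mg at t=1 h): 485·exp(−0.03466·2) = 452.521 mg/L
Dose 3 (20 mg at t=2 h): 20·exp(−0.03466·1) = 19.319 mg/L
C(3) = 256.856 + 452.521 + 19.319 = 728.696 mg/L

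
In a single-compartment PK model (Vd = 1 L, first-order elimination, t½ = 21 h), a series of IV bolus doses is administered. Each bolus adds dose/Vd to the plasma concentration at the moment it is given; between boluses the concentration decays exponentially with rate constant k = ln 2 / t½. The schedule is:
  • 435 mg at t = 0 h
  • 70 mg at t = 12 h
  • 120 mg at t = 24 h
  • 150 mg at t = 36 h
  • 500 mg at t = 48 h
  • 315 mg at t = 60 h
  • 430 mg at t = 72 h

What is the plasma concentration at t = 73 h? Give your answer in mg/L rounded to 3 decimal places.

k = ln 2 / 21 = 0.03301 per h
Dose 1 (435 mg at t=0 h): 435·exp(−0.03301·73) = 39.089 mg/L
Dose 2 (70 mg at t=12 h): 70·exp(−0.03301·61) = 9.347 mg/L
Dose 3 (120 mg at t=24 h): 120·exp(−0.03301·49) = 23.811 mg/L
Dose 4 (150 mg at t=36 h): 150·exp(−0.03301·37) = 44.229 mg/L
Dose 5 (500 mg at t=48 h): 500·exp(−0.03301·25) = 219.079 mg/L
Dose 6 (315 mg at t=60 h): 315·exp(−0.03301·13) = 205.097 mg/L
Dose 7 (430 mg at t=72 h): 430·exp(−0.03301·1) = 416.039 mg/L
C(73) = 39.089 + 9.347 + 23.811 + 44.229 + 219.079 + 205.097 + 416.039 = 956.690 mg/L

956.690 mg/L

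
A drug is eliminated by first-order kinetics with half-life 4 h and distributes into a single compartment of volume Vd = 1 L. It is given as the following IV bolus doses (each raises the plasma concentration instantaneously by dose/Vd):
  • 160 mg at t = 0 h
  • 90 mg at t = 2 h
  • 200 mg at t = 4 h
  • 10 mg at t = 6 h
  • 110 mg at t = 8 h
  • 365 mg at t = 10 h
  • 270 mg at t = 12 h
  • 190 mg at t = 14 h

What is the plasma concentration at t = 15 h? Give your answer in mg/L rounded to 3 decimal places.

559.665 mg/L

k = ln 2 / 4 = 0.17329 per h
Dose 1 (160 mg at t=0 h): 160·exp(−0.17329·15) = 11.892 mg/L
Dose 2 (90 mg at t=2 h): 90·exp(−0.17329·13) = 9.460 mg/L
Dose 3 (200 mg at t=4 h): 200·exp(−0.17329·11) = 29.730 mg/L
Dose 4 (10 mg at t=6 h): 10·exp(−0.17329·9) = 2.102 mg/L
Dose 5 (110 mg at t=8 h): 110·exp(−0.17329·7) = 32.703 mg/L
Dose 6 (365 mg at t=10 h): 365·exp(−0.17329·5) = 153.464 mg/L
Dose 7 (270 mg at t=12 h): 270·exp(−0.17329·3) = 160.543 mg/L
Dose 8 (190 mg at t=14 h): 190·exp(−0.17329·1) = 159.770 mg/L
C(15) = 11.892 + 9.460 + 29.730 + 2.102 + 32.703 + 153.464 + 160.543 + 159.770 = 559.665 mg/L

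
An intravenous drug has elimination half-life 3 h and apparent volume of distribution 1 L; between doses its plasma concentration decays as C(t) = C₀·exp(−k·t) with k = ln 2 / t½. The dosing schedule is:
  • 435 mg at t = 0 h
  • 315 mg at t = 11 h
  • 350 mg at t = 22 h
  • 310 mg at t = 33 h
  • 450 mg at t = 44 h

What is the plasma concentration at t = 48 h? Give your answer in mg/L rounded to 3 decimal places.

189.199 mg/L

k = ln 2 / 3 = 0.23105 per h
Dose 1 (435 mg at t=0 h): 435·exp(−0.23105·48) = 0.007 mg/L
Dose 2 (315 mg at t=11 h): 315·exp(−0.23105·37) = 0.061 mg/L
Dose 3 (350 mg at t=22 h): 350·exp(−0.23105·26) = 0.861 mg/L
Dose 4 (310 mg at t=33 h): 310·exp(−0.23105·15) = 9.688 mg/L
Dose 5 (450 mg at t=44 h): 450·exp(−0.23105·4) = 178.583 mg/L
C(48) = 0.007 + 0.061 + 0.861 + 9.688 + 178.583 = 189.199 mg/L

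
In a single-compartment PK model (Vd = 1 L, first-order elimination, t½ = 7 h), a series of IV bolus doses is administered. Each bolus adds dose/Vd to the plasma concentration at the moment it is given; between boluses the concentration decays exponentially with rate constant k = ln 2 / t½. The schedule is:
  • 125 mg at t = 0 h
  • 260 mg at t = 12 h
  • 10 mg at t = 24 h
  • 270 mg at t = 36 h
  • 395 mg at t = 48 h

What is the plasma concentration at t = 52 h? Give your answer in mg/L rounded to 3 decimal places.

327.491 mg/L

k = ln 2 / 7 = 0.09902 per h
Dose 1 (125 mg at t=0 h): 125·exp(−0.09902·52) = 0.726 mg/L
Dose 2 (260 mg at t=12 h): 260·exp(−0.09902·40) = 4.952 mg/L
Dose 3 (10 mg at t=24 h): 10·exp(−0.09902·28) = 0.625 mg/L
Dose 4 (270 mg at t=36 h): 270·exp(−0.09902·16) = 55.373 mg/L
Dose 5 (395 mg at t=48 h): 395·exp(−0.09902·4) = 265.815 mg/L
C(52) = 0.726 + 4.952 + 0.625 + 55.373 + 265.815 = 327.491 mg/L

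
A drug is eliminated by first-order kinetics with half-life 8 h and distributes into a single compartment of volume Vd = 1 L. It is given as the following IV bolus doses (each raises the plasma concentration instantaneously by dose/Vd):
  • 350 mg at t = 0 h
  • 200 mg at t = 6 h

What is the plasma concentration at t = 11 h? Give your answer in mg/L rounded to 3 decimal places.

k = ln 2 / 8 = 0.08664 per h
Dose 1 (350 mg at t=0 h): 350·exp(−0.08664·11) = 134.943 mg/L
Dose 2 (200 mg at t=6 h): 200·exp(−0.08664·5) = 129.684 mg/L
C(11) = 134.943 + 129.684 = 264.627 mg/L

264.627 mg/L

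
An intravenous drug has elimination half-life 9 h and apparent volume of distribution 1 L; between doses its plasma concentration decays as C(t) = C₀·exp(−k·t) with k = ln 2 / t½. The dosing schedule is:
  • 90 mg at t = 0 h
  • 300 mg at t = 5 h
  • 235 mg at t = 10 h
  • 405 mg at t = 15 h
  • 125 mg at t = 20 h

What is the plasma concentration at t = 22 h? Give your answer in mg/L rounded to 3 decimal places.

k = ln 2 / 9 = 0.07702 per h
Dose 1 (90 mg at t=0 h): 90·exp(−0.07702·22) = 16.535 mg/L
Dose 2 (300 mg at t=5 h): 300·exp(−0.07702·17) = 81.004 mg/L
Dose 3 (235 mg at t=10 h): 235·exp(−0.07702·12) = 93.260 mg/L
Dose 4 (405 mg at t=15 h): 405·exp(−0.07702·7) = 236.222 mg/L
Dose 5 (125 mg at t=20 h): 125·exp(−0.07702·2) = 107.155 mg/L
C(22) = 16.535 + 81.004 + 93.260 + 236.222 + 107.155 = 534.176 mg/L

534.176 mg/L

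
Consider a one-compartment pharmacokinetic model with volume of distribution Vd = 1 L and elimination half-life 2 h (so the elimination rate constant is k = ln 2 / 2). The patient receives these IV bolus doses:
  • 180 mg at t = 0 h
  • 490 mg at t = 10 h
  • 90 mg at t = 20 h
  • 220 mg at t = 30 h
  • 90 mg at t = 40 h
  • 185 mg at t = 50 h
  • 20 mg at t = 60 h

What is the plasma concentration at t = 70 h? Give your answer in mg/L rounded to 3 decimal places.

0.809 mg/L

k = ln 2 / 2 = 0.34657 per h
Dose 1 (180 mg at t=0 h): 180·exp(−0.34657·70) = 0.000 mg/L
Dose 2 (490 mg at t=10 h): 490·exp(−0.34657·60) = 0.000 mg/L
Dose 3 (90 mg at t=20 h): 90·exp(−0.34657·50) = 0.000 mg/L
Dose 4 (220 mg at t=30 h): 220·exp(−0.34657·40) = 0.000 mg/L
Dose 5 (90 mg at t=40 h): 90·exp(−0.34657·30) = 0.003 mg/L
Dose 6 (185 mg at t=50 h): 185·exp(−0.34657·20) = 0.181 mg/L
Dose 7 (20 mg at t=60 h): 20·exp(−0.34657·10) = 0.625 mg/L
C(70) = 0.000 + 0.000 + 0.000 + 0.000 + 0.003 + 0.181 + 0.625 = 0.809 mg/L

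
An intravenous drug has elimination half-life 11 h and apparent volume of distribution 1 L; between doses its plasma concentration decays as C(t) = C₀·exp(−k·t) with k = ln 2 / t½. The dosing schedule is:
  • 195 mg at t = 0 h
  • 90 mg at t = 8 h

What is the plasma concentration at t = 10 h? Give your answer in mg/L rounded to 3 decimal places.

183.185 mg/L

k = ln 2 / 11 = 0.06301 per h
Dose 1 (195 mg at t=0 h): 195·exp(−0.06301·10) = 103.842 mg/L
Dose 2 (90 mg at t=8 h): 90·exp(−0.06301·2) = 79.343 mg/L
C(10) = 103.842 + 79.343 = 183.185 mg/L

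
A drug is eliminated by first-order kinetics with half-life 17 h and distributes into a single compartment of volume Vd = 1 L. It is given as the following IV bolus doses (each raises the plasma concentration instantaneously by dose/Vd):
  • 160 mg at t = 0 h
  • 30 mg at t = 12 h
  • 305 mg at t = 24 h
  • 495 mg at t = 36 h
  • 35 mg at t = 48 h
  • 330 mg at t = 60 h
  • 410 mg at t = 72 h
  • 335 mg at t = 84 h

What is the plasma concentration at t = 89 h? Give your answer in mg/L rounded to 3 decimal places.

k = ln 2 / 17 = 0.04077 per h
Dose 1 (160 mg at t=0 h): 160·exp(−0.04077·89) = 4.248 mg/L
Dose 2 (30 mg at t=12 h): 30·exp(−0.04077·77) = 1.299 mg/L
Dose 3 (305 mg at t=24 h): 305·exp(−0.04077·65) = 21.543 mg/L
Dose 4 (495 mg at t=36 h): 495·exp(−0.04077·53) = 57.030 mg/L
Dose 5 (35 mg at t=48 h): 35·exp(−0.04077·41) = 6.577 mg/L
Dose 6 (330 mg at t=60 h): 330·exp(−0.04077·29) = 101.156 mg/L
Dose 7 (410 mg at t=72 h): 410·exp(−0.04077·17) = 205.000 mg/L
Dose 8 (335 mg at t=84 h): 335·exp(−0.04077·5) = 273.216 mg/L
C(89) = 4.248 + 1.299 + 21.543 + 57.030 + 6.577 + 101.156 + 205.000 + 273.216 = 670.069 mg/L

670.069 mg/L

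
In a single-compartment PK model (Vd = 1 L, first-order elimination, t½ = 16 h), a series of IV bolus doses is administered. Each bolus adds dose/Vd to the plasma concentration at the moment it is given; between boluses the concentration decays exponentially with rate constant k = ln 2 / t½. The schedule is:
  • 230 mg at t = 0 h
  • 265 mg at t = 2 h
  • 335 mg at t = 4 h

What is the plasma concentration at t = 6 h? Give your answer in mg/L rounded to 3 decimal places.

k = ln 2 / 16 = 0.04332 per h
Dose 1 (230 mg at t=0 h): 230·exp(−0.04332·6) = 177.354 mg/L
Dose 2 (265 mg at t=2 h): 265·exp(−0.04332·4) = 222.838 mg/L
Dose 3 (335 mg at t=4 h): 335·exp(−0.04332·2) = 307.196 mg/L
C(6) = 177.354 + 222.838 + 307.196 = 707.388 mg/L

707.388 mg/L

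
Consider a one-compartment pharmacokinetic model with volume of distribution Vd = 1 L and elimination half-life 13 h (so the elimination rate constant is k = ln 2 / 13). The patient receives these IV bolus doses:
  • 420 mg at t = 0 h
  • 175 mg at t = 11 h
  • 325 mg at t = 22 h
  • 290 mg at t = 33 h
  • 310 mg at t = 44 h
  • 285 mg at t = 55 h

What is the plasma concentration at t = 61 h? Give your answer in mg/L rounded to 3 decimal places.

k = ln 2 / 13 = 0.05332 per h
Dose 1 (420 mg at t=0 h): 420·exp(−0.05332·61) = 16.245 mg/L
Dose 2 (175 mg at t=11 h): 175·exp(−0.05332·50) = 12.168 mg/L
Dose 3 (325 mg at t=22 h): 325·exp(−0.05332·39) = 40.625 mg/L
Dose 4 (290 mg at t=33 h): 290·exp(−0.05332·28) = 65.167 mg/L
Dose 5 (310 mg at t=44 h): 310·exp(−0.05332·17) = 125.230 mg/L
Dose 6 (285 mg at t=55 h): 285·exp(−0.05332·6) = 206.970 mg/L
C(61) = 16.245 + 12.168 + 40.625 + 65.167 + 125.230 + 206.970 = 466.405 mg/L

466.405 mg/L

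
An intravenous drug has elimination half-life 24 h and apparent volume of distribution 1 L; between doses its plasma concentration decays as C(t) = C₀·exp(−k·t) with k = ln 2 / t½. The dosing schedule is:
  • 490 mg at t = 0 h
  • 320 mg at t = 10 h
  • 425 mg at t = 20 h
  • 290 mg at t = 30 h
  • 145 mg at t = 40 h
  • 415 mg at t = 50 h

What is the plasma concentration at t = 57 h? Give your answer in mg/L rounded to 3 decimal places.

883.534 mg/L

k = ln 2 / 24 = 0.02888 per h
Dose 1 (490 mg at t=0 h): 490·exp(−0.02888·57) = 94.460 mg/L
Dose 2 (320 mg at t=10 h): 320·exp(−0.02888·47) = 82.344 mg/L
Dose 3 (425 mg at t=20 h): 425·exp(−0.02888·37) = 145.983 mg/L
Dose 4 (290 mg at t=30 h): 290·exp(−0.02888·27) = 132.966 mg/L
Dose 5 (145 mg at t=40 h): 145·exp(−0.02888·17) = 88.744 mg/L
Dose 6 (415 mg at t=50 h): 415·exp(−0.02888·7) = 339.037 mg/L
C(57) = 94.460 + 82.344 + 145.983 + 132.966 + 88.744 + 339.037 = 883.534 mg/L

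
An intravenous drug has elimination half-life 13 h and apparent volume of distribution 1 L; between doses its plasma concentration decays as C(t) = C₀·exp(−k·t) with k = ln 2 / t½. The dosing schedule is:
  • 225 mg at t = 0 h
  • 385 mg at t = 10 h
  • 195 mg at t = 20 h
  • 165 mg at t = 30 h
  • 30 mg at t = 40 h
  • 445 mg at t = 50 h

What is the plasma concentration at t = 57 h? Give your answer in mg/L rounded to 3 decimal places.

426.915 mg/L

k = ln 2 / 13 = 0.05332 per h
Dose 1 (225 mg at t=0 h): 225·exp(−0.05332·57) = 10.772 mg/L
Dose 2 (385 mg at t=10 h): 385·exp(−0.05332·47) = 31.414 mg/L
Dose 3 (195 mg at t=20 h): 195·exp(−0.05332·37) = 27.118 mg/L
Dose 4 (165 mg at t=30 h): 165·exp(−0.05332·27) = 39.108 mg/L
Dose 5 (30 mg at t=40 h): 30·exp(−0.05332·17) = 12.119 mg/L
Dose 6 (445 mg at t=50 h): 445·exp(−0.05332·7) = 306.385 mg/L
C(57) = 10.772 + 31.414 + 27.118 + 39.108 + 12.119 + 306.385 = 426.915 mg/L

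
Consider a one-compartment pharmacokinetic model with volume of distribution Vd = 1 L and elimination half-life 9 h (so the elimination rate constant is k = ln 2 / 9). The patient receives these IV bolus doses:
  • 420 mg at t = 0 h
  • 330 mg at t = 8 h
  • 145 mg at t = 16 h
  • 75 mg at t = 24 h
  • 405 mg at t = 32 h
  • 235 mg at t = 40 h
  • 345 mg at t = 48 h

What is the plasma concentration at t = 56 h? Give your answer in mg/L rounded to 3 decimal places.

k = ln 2 / 9 = 0.07702 per h
Dose 1 (420 mg at t=0 h): 420·exp(−0.07702·56) = 5.626 mg/L
Dose 2 (330 mg at t=8 h): 330·exp(−0.07702·48) = 8.185 mg/L
Dose 3 (145 mg at t=16 h): 145·exp(−0.07702·40) = 6.660 mg/L
Dose 4 (75 mg at t=24 h): 75·exp(−0.07702·32) = 6.379 mg/L
Dose 5 (405 mg at t=32 h): 405·exp(−0.07702·24) = 63.784 mg/L
Dose 6 (235 mg at t=40 h): 235·exp(−0.07702·16) = 68.534 mg/L
Dose 7 (345 mg at t=48 h): 345·exp(−0.07702·8) = 186.310 mg/L
C(56) = 5.626 + 8.185 + 6.660 + 6.379 + 63.784 + 68.534 + 186.310 = 345.477 mg/L

345.477 mg/L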